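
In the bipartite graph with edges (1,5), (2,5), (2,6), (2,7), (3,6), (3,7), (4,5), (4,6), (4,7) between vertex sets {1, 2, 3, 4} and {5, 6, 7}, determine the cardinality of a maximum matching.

Step 1: List the neighbors of each left vertex:
  1: 5
  2: 5, 6, 7
  3: 6, 7
  4: 5, 6, 7

Step 2: Greedily match left vertices, then look for augmenting paths:
  Match 1 -- 5
  Match 2 -- 6
  Match 3 -- 7
  No augmenting path remains.

Step 3: Verify this is maximum:
  Matching size 3 = min(|L|, |R|) = min(4, 3), which is an upper bound, so this matching is maximum.

Maximum matching: {(1,5), (2,6), (3,7)}
Size: 3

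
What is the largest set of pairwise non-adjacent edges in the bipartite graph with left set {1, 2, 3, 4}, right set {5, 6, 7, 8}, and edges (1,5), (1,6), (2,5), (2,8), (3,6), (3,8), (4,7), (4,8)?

Step 1: List the neighbors of each left vertex:
  1: 5, 6
  2: 5, 8
  3: 6, 8
  4: 7, 8

Step 2: Greedily match left vertices, then look for augmenting paths:
  Match 1 -- 5
  Match 2 -- 8
  Match 3 -- 6
  Match 4 -- 7
  No augmenting path remains.

Step 3: Verify this is maximum:
  Matching size 4 = min(|L|, |R|) = min(4, 4), which is an upper bound, so this matching is maximum.

Maximum matching: {(1,5), (2,8), (3,6), (4,7)}
Size: 4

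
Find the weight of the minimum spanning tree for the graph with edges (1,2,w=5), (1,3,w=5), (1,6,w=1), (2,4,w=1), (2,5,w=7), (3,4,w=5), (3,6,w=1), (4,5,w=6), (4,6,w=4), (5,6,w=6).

Apply Kruskal's algorithm (sort edges by weight, add if no cycle):

Sorted edges by weight:
  (1,6) w=1
  (2,4) w=1
  (3,6) w=1
  (4,6) w=4
  (1,2) w=5
  (1,3) w=5
  (3,4) w=5
  (4,5) w=6
  (5,6) w=6
  (2,5) w=7

Add edge (1,6) w=1 -- no cycle. Running total: 1
Add edge (2,4) w=1 -- no cycle. Running total: 2
Add edge (3,6) w=1 -- no cycle. Running total: 3
Add edge (4,6) w=4 -- no cycle. Running total: 7
Skip edge (1,2) w=5 -- would create cycle
Skip edge (1,3) w=5 -- would create cycle
Skip edge (3,4) w=5 -- would create cycle
Add edge (4,5) w=6 -- no cycle. Running total: 13

MST edges: (1,6,w=1), (2,4,w=1), (3,6,w=1), (4,6,w=4), (4,5,w=6)
Total MST weight: 1 + 1 + 1 + 4 + 6 = 13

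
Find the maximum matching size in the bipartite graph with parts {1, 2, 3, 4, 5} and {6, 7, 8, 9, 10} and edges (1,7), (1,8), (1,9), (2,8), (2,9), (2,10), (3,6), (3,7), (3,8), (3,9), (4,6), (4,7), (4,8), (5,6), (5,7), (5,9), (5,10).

Step 1: List the neighbors of each left vertex:
  1: 7, 8, 9
  2: 8, 9, 10
  3: 6, 7, 8, 9
  4: 6, 7, 8
  5: 6, 7, 9, 10

Step 2: Greedily match left vertices, then look for augmenting paths:
  Match 1 -- 7
  Match 2 -- 10
  Match 3 -- 6
  Match 4 -- 8
  Match 5 -- 9
  No augmenting path remains.

Step 3: Verify this is maximum:
  Matching size 5 = min(|L|, |R|) = min(5, 5), which is an upper bound, so this matching is maximum.

Maximum matching: {(1,7), (2,10), (3,6), (4,8), (5,9)}
Size: 5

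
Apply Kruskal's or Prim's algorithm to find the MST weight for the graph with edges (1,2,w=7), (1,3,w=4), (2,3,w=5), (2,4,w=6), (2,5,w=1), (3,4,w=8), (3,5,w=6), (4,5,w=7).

Apply Kruskal's algorithm (sort edges by weight, add if no cycle):

Sorted edges by weight:
  (2,5) w=1
  (1,3) w=4
  (2,3) w=5
  (2,4) w=6
  (3,5) w=6
  (1,2) w=7
  (4,5) w=7
  (3,4) w=8

Add edge (2,5) w=1 -- no cycle. Running total: 1
Add edge (1,3) w=4 -- no cycle. Running total: 5
Add edge (2,3) w=5 -- no cycle. Running total: 10
Add edge (2,4) w=6 -- no cycle. Running total: 16

MST edges: (2,5,w=1), (1,3,w=4), (2,3,w=5), (2,4,w=6)
Total MST weight: 1 + 4 + 5 + 6 = 16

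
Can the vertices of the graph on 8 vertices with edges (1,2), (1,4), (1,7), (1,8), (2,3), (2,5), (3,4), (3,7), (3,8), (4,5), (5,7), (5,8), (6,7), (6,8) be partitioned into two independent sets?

Step 1: Attempt 2-coloring using BFS:
  Start at vertex 1, assign color 0
  Color vertex 2 with color 1 (neighbor of 1)
  Color vertex 4 with color 1 (neighbor of 1)
  Color vertex 7 with color 1 (neighbor of 1)
  Color vertex 8 with color 1 (neighbor of 1)
  Color vertex 3 with color 0 (neighbor of 2)
  Color vertex 5 with color 0 (neighbor of 2)
  Color vertex 6 with color 0 (neighbor of 7)

Step 2: 2-coloring succeeded. No conflicts found.
  Set A (color 0): {1, 3, 5, 6}
  Set B (color 1): {2, 4, 7, 8}

The graph is bipartite with partition {1, 3, 5, 6}, {2, 4, 7, 8}.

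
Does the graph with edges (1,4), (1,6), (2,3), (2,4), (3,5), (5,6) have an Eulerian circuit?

Step 1: Find the degree of each vertex:
  deg(1) = 2
  deg(2) = 2
  deg(3) = 2
  deg(4) = 2
  deg(5) = 2
  deg(6) = 2

Step 2: Count vertices with odd degree:
  All vertices have even degree (0 odd-degree vertices)

Step 3: Apply Euler's theorem:
  - Eulerian circuit exists iff graph is connected and all vertices have even degree
  - Eulerian path exists iff graph is connected and has 0 or 2 odd-degree vertices

Graph is connected with 0 odd-degree vertices.
Both Eulerian circuit and Eulerian path exist.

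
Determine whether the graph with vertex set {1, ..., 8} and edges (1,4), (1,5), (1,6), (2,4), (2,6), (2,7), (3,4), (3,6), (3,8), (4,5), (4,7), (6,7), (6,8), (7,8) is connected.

Step 1: Build adjacency list from edges:
  1: 4, 5, 6
  2: 4, 6, 7
  3: 4, 6, 8
  4: 1, 2, 3, 5, 7
  5: 1, 4
  6: 1, 2, 3, 7, 8
  7: 2, 4, 6, 8
  8: 3, 6, 7

Step 2: Run BFS/DFS from vertex 1:
  Visited: {1, 4, 5, 6, 2, 3, 7, 8}
  Reached 8 of 8 vertices

Step 3: All 8 vertices reached from vertex 1, so the graph is connected.
Answer: Yes, the graph is connected.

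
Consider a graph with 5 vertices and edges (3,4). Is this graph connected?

Step 1: Build adjacency list from edges:
  1: (none)
  2: (none)
  3: 4
  4: 3
  5: (none)

Step 2: Run BFS/DFS from vertex 1:
  Visited: {1}
  Reached 1 of 5 vertices

Step 3: Only 1 of 5 vertices reached. Graph is disconnected.
Connected components: {1}, {2}, {3, 4}, {5}
Answer: No, the graph is not connected (4 components).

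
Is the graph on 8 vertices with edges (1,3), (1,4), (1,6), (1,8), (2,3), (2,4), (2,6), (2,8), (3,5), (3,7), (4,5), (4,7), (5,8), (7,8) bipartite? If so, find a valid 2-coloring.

Step 1: Attempt 2-coloring using BFS:
  Start at vertex 1, assign color 0
  Color vertex 3 with color 1 (neighbor of 1)
  Color vertex 4 with color 1 (neighbor of 1)
  Color vertex 6 with color 1 (neighbor of 1)
  Color vertex 8 with color 1 (neighbor of 1)
  Color vertex 2 with color 0 (neighbor of 3)
  Color vertex 5 with color 0 (neighbor of 3)
  Color vertex 7 with color 0 (neighbor of 3)

Step 2: 2-coloring succeeded. No conflicts found.
  Set A (color 0): {1, 2, 5, 7}
  Set B (color 1): {3, 4, 6, 8}

The graph is bipartite with partition {1, 2, 5, 7}, {3, 4, 6, 8}.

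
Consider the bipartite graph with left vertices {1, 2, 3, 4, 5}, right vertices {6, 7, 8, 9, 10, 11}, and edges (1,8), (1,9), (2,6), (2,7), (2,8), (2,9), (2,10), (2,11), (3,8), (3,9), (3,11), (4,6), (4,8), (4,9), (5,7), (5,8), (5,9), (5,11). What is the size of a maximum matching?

Step 1: List the neighbors of each left vertex:
  1: 8, 9
  2: 6, 7, 8, 9, 10, 11
  3: 8, 9, 11
  4: 6, 8, 9
  5: 7, 8, 9, 11

Step 2: Greedily match left vertices, then look for augmenting paths:
  Match 1 -- 8
  Match 2 -- 10
  Match 3 -- 9
  Match 4 -- 6
  Match 5 -- 7
  No augmenting path remains.

Step 3: Verify this is maximum:
  Matching size 5 = min(|L|, |R|) = min(5, 6), which is an upper bound, so this matching is maximum.

Maximum matching: {(1,8), (2,10), (3,9), (4,6), (5,7)}
Size: 5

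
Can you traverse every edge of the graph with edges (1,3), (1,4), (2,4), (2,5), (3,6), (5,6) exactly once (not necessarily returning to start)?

Step 1: Find the degree of each vertex:
  deg(1) = 2
  deg(2) = 2
  deg(3) = 2
  deg(4) = 2
  deg(5) = 2
  deg(6) = 2

Step 2: Count vertices with odd degree:
  All vertices have even degree (0 odd-degree vertices)

Step 3: Apply Euler's theorem:
  - Eulerian circuit exists iff graph is connected and all vertices have even degree
  - Eulerian path exists iff graph is connected and has 0 or 2 odd-degree vertices

Graph is connected with 0 odd-degree vertices.
Both Eulerian circuit and Eulerian path exist.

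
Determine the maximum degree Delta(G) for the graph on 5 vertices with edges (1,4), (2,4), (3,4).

Step 1: Count edges incident to each vertex:
  deg(1) = 1 (neighbors: 4)
  deg(2) = 1 (neighbors: 4)
  deg(3) = 1 (neighbors: 4)
  deg(4) = 3 (neighbors: 1, 2, 3)
  deg(5) = 0 (neighbors: none)

Step 2: Find maximum:
  max(1, 1, 1, 3, 0) = 3 (vertex 4)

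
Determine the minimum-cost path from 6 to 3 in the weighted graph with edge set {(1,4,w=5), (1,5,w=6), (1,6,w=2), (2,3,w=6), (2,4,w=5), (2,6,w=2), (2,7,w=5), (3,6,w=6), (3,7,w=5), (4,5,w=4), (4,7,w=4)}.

Step 1: Build adjacency list with weights:
  1: 4(w=5), 5(w=6), 6(w=2)
  2: 3(w=6), 4(w=5), 6(w=2), 7(w=5)
  3: 2(w=6), 6(w=6), 7(w=5)
  4: 1(w=5), 2(w=5), 5(w=4), 7(w=4)
  5: 1(w=6), 4(w=4)
  6: 1(w=2), 2(w=2), 3(w=6)
  7: 2(w=5), 3(w=5), 4(w=4)

Step 2: Apply Dijkstra's algorithm from vertex 6:
  Visit vertex 6 (distance=0)
    Update dist[1] = 2
    Update dist[2] = 2
    Update dist[3] = 6
  Visit vertex 1 (distance=2)
    Update dist[4] = 7
    Update dist[5] = 8
  Visit vertex 2 (distance=2)
    Update dist[7] = 7
  Visit vertex 3 (distance=6)

Step 3: Shortest path: 6 -> 3
Total weight: 6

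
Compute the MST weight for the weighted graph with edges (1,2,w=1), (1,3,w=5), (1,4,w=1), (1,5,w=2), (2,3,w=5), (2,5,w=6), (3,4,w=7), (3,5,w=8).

Apply Kruskal's algorithm (sort edges by weight, add if no cycle):

Sorted edges by weight:
  (1,2) w=1
  (1,4) w=1
  (1,5) w=2
  (1,3) w=5
  (2,3) w=5
  (2,5) w=6
  (3,4) w=7
  (3,5) w=8

Add edge (1,2) w=1 -- no cycle. Running total: 1
Add edge (1,4) w=1 -- no cycle. Running total: 2
Add edge (1,5) w=2 -- no cycle. Running total: 4
Add edge (1,3) w=5 -- no cycle. Running total: 9

MST edges: (1,2,w=1), (1,4,w=1), (1,5,w=2), (1,3,w=5)
Total MST weight: 1 + 1 + 2 + 5 = 9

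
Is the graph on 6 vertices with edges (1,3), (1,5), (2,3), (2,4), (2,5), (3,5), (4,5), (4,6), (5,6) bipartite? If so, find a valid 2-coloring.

Step 1: Attempt 2-coloring using BFS:
  Start at vertex 1, assign color 0
  Color vertex 3 with color 1 (neighbor of 1)
  Color vertex 5 with color 1 (neighbor of 1)
  Color vertex 2 with color 0 (neighbor of 3)

Step 2: Conflict found! Vertices 3 and 5 are adjacent but have the same color.
This means the graph contains an odd cycle.

The graph is NOT bipartite.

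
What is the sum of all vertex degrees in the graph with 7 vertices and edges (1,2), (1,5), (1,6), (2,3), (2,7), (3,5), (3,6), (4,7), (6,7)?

Step 1: Count edges incident to each vertex:
  deg(1) = 3 (neighbors: 2, 5, 6)
  deg(2) = 3 (neighbors: 1, 3, 7)
  deg(3) = 3 (neighbors: 2, 5, 6)
  deg(4) = 1 (neighbors: 7)
  deg(5) = 2 (neighbors: 1, 3)
  deg(6) = 3 (neighbors: 1, 3, 7)
  deg(7) = 3 (neighbors: 2, 4, 6)

Step 2: Sum all degrees:
  3 + 3 + 3 + 1 + 2 + 3 + 3 = 18

Verification: sum of degrees = 2 * |E| = 2 * 9 = 18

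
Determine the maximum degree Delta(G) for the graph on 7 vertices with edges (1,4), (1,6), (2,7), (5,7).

Step 1: Count edges incident to each vertex:
  deg(1) = 2 (neighbors: 4, 6)
  deg(2) = 1 (neighbors: 7)
  deg(3) = 0 (neighbors: none)
  deg(4) = 1 (neighbors: 1)
  deg(5) = 1 (neighbors: 7)
  deg(6) = 1 (neighbors: 1)
  deg(7) = 2 (neighbors: 2, 5)

Step 2: Find maximum:
  max(2, 1, 0, 1, 1, 1, 2) = 2 (vertex 1)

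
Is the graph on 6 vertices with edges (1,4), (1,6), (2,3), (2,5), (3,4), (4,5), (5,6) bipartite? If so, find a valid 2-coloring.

Step 1: Attempt 2-coloring using BFS:
  Start at vertex 1, assign color 0
  Color vertex 4 with color 1 (neighbor of 1)
  Color vertex 6 with color 1 (neighbor of 1)
  Color vertex 3 with color 0 (neighbor of 4)
  Color vertex 5 with color 0 (neighbor of 4)
  Color vertex 2 with color 1 (neighbor of 3)

Step 2: 2-coloring succeeded. No conflicts found.
  Set A (color 0): {1, 3, 5}
  Set B (color 1): {2, 4, 6}

The graph is bipartite with partition {1, 3, 5}, {2, 4, 6}.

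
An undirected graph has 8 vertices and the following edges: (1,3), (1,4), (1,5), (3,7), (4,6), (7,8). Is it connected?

Step 1: Build adjacency list from edges:
  1: 3, 4, 5
  2: (none)
  3: 1, 7
  4: 1, 6
  5: 1
  6: 4
  7: 3, 8
  8: 7

Step 2: Run BFS/DFS from vertex 1:
  Visited: {1, 3, 4, 5, 7, 6, 8}
  Reached 7 of 8 vertices

Step 3: Only 7 of 8 vertices reached. Graph is disconnected.
Connected components: {1, 3, 4, 5, 6, 7, 8}, {2}
Answer: No, the graph is not connected (2 components).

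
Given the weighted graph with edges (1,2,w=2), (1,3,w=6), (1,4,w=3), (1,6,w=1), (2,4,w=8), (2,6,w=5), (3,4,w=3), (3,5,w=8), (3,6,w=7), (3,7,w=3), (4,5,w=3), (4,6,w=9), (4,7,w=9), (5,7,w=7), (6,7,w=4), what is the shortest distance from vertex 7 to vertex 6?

Step 1: Build adjacency list with weights:
  1: 2(w=2), 3(w=6), 4(w=3), 6(w=1)
  2: 1(w=2), 4(w=8), 6(w=5)
  3: 1(w=6), 4(w=3), 5(w=8), 6(w=7), 7(w=3)
  4: 1(w=3), 2(w=8), 3(w=3), 5(w=3), 6(w=9), 7(w=9)
  5: 3(w=8), 4(w=3), 7(w=7)
  6: 1(w=1), 2(w=5), 3(w=7), 4(w=9), 7(w=4)
  7: 3(w=3), 4(w=9), 5(w=7), 6(w=4)

Step 2: Apply Dijkstra's algorithm from vertex 7:
  Visit vertex 7 (distance=0)
    Update dist[3] = 3
    Update dist[4] = 9
    Update dist[5] = 7
    Update dist[6] = 4
  Visit vertex 3 (distance=3)
    Update dist[1] = 9
    Update dist[4] = 6
  Visit vertex 6 (distance=4)
    Update dist[1] = 5
    Update dist[2] = 9

Step 3: Shortest path: 7 -> 6
Total weight: 4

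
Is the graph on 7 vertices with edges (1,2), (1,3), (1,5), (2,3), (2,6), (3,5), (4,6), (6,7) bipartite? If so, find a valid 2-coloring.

Step 1: Attempt 2-coloring using BFS:
  Start at vertex 1, assign color 0
  Color vertex 2 with color 1 (neighbor of 1)
  Color vertex 3 with color 1 (neighbor of 1)
  Color vertex 5 with color 1 (neighbor of 1)

Step 2: Conflict found! Vertices 2 and 3 are adjacent but have the same color.
This means the graph contains an odd cycle.

The graph is NOT bipartite.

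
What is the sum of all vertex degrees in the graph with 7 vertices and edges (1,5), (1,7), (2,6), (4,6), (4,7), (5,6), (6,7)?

Step 1: Count edges incident to each vertex:
  deg(1) = 2 (neighbors: 5, 7)
  deg(2) = 1 (neighbors: 6)
  deg(3) = 0 (neighbors: none)
  deg(4) = 2 (neighbors: 6, 7)
  deg(5) = 2 (neighbors: 1, 6)
  deg(6) = 4 (neighbors: 2, 4, 5, 7)
  deg(7) = 3 (neighbors: 1, 4, 6)

Step 2: Sum all degrees:
  2 + 1 + 0 + 2 + 2 + 4 + 3 = 14

Verification: sum of degrees = 2 * |E| = 2 * 7 = 14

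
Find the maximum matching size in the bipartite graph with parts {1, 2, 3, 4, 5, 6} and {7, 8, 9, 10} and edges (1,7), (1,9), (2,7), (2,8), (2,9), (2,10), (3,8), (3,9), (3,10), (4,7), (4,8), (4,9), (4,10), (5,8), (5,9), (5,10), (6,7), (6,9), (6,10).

Step 1: List the neighbors of each left vertex:
  1: 7, 9
  2: 7, 8, 9, 10
  3: 8, 9, 10
  4: 7, 8, 9, 10
  5: 8, 9, 10
  6: 7, 9, 10

Step 2: Greedily match left vertices, then look for augmenting paths:
  Match 1 -- 7
  Match 2 -- 8
  Match 3 -- 9
  Match 4 -- 10
  No augmenting path remains.

Step 3: Verify this is maximum:
  Matching size 4 = min(|L|, |R|) = min(6, 4), which is an upper bound, so this matching is maximum.

Maximum matching: {(1,7), (2,8), (3,9), (4,10)}
Size: 4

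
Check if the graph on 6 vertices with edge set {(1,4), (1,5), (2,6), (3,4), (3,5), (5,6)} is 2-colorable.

Step 1: Attempt 2-coloring using BFS:
  Start at vertex 1, assign color 0
  Color vertex 4 with color 1 (neighbor of 1)
  Color vertex 5 with color 1 (neighbor of 1)
  Color vertex 3 with color 0 (neighbor of 4)
  Color vertex 6 with color 0 (neighbor of 5)
  Color vertex 2 with color 1 (neighbor of 6)

Step 2: 2-coloring succeeded. No conflicts found.
  Set A (color 0): {1, 3, 6}
  Set B (color 1): {2, 4, 5}

The graph is bipartite with partition {1, 3, 6}, {2, 4, 5}.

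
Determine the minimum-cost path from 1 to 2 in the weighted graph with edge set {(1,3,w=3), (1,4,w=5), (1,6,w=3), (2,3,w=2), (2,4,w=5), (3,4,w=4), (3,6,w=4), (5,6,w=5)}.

Step 1: Build adjacency list with weights:
  1: 3(w=3), 4(w=5), 6(w=3)
  2: 3(w=2), 4(w=5)
  3: 1(w=3), 2(w=2), 4(w=4), 6(w=4)
  4: 1(w=5), 2(w=5), 3(w=4)
  5: 6(w=5)
  6: 1(w=3), 3(w=4), 5(w=5)

Step 2: Apply Dijkstra's algorithm from vertex 1:
  Visit vertex 1 (distance=0)
    Update dist[3] = 3
    Update dist[4] = 5
    Update dist[6] = 3
  Visit vertex 3 (distance=3)
    Update dist[2] = 5
  Visit vertex 6 (distance=3)
    Update dist[5] = 8
  Visit vertex 2 (distance=5)

Step 3: Shortest path: 1 -> 3 -> 2
Total weight: 3 + 2 = 5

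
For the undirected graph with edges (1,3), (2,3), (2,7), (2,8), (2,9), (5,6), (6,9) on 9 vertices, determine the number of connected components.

Step 1: Build adjacency list from edges:
  1: 3
  2: 3, 7, 8, 9
  3: 1, 2
  4: (none)
  5: 6
  6: 5, 9
  7: 2
  8: 2
  9: 2, 6

Step 2: Run BFS/DFS from vertex 1:
  Visited: {1, 3, 2, 7, 8, 9, 6, 5}
  Reached 8 of 9 vertices

Step 3: Only 8 of 9 vertices reached. Graph is disconnected.
Connected components: {1, 2, 3, 5, 6, 7, 8, 9}, {4}
Number of connected components: 2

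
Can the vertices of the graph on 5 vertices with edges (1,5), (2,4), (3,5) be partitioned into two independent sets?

Step 1: Attempt 2-coloring using BFS:
  Start at vertex 1, assign color 0
  Color vertex 5 with color 1 (neighbor of 1)
  Color vertex 3 with color 0 (neighbor of 5)
  Start new component at vertex 2, assign color 0
  Color vertex 4 with color 1 (neighbor of 2)

Step 2: 2-coloring succeeded. No conflicts found.
  Set A (color 0): {1, 2, 3}
  Set B (color 1): {4, 5}

The graph is bipartite with partition {1, 2, 3}, {4, 5}.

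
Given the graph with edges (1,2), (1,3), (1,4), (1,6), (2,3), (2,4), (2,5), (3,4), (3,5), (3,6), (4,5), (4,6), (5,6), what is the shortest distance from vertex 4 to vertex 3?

Step 1: Build adjacency list:
  1: 2, 3, 4, 6
  2: 1, 3, 4, 5
  3: 1, 2, 4, 5, 6
  4: 1, 2, 3, 5, 6
  5: 2, 3, 4, 6
  6: 1, 3, 4, 5

Step 2: BFS from vertex 4 to find shortest path to 3:
  vertex 1 reached at distance 1
  vertex 2 reached at distance 1
  vertex 3 reached at distance 1

Step 3: Shortest path: 4 -> 3
Path length: 1 edge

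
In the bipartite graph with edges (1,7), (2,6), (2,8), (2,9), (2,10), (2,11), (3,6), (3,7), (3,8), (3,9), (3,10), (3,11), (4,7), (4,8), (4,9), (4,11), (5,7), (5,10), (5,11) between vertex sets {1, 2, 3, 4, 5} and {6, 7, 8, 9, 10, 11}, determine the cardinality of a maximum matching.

Step 1: List the neighbors of each left vertex:
  1: 7
  2: 6, 8, 9, 10, 11
  3: 6, 7, 8, 9, 10, 11
  4: 7, 8, 9, 11
  5: 7, 10, 11

Step 2: Greedily match left vertices, then look for augmenting paths:
  Match 1 -- 7
  Match 2 -- 6
  Match 3 -- 8
  Match 4 -- 9
  Match 5 -- 10
  No augmenting path remains.

Step 3: Verify this is maximum:
  Matching size 5 = min(|L|, |R|) = min(5, 6), which is an upper bound, so this matching is maximum.

Maximum matching: {(1,7), (2,6), (3,8), (4,9), (5,10)}
Size: 5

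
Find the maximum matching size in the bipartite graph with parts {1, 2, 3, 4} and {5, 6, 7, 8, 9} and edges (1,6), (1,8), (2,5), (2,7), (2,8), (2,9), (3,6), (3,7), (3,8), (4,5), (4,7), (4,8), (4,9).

Step 1: List the neighbors of each left vertex:
  1: 6, 8
  2: 5, 7, 8, 9
  3: 6, 7, 8
  4: 5, 7, 8, 9

Step 2: Greedily match left vertices, then look for augmenting paths:
  Match 1 -- 6
  Match 2 -- 5
  Match 3 -- 7
  Match 4 -- 8
  No augmenting path remains.

Step 3: Verify this is maximum:
  Matching size 4 = min(|L|, |R|) = min(4, 5), which is an upper bound, so this matching is maximum.

Maximum matching: {(1,6), (2,5), (3,7), (4,8)}
Size: 4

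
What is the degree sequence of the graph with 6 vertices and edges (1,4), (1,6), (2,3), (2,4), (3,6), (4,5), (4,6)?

Step 1: Count edges incident to each vertex:
  deg(1) = 2 (neighbors: 4, 6)
  deg(2) = 2 (neighbors: 3, 4)
  deg(3) = 2 (neighbors: 2, 6)
  deg(4) = 4 (neighbors: 1, 2, 5, 6)
  deg(5) = 1 (neighbors: 4)
  deg(6) = 3 (neighbors: 1, 3, 4)

Step 2: Sort degrees in non-increasing order:
  Degrees: [2, 2, 2, 4, 1, 3] -> sorted: [4, 3, 2, 2, 2, 1]

Degree sequence: [4, 3, 2, 2, 2, 1]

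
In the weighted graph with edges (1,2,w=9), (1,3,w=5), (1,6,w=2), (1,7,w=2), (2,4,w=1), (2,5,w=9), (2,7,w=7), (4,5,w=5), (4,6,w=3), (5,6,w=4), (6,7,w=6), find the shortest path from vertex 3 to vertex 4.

Step 1: Build adjacency list with weights:
  1: 2(w=9), 3(w=5), 6(w=2), 7(w=2)
  2: 1(w=9), 4(w=1), 5(w=9), 7(w=7)
  3: 1(w=5)
  4: 2(w=1), 5(w=5), 6(w=3)
  5: 2(w=9), 4(w=5), 6(w=4)
  6: 1(w=2), 4(w=3), 5(w=4), 7(w=6)
  7: 1(w=2), 2(w=7), 6(w=6)

Step 2: Apply Dijkstra's algorithm from vertex 3:
  Visit vertex 3 (distance=0)
    Update dist[1] = 5
  Visit vertex 1 (distance=5)
    Update dist[2] = 14
    Update dist[6] = 7
    Update dist[7] = 7
  Visit vertex 6 (distance=7)
    Update dist[4] = 10
    Update dist[5] = 11
  Visit vertex 7 (distance=7)
  Visit vertex 4 (distance=10)
    Update dist[2] = 11

Step 3: Shortest path: 3 -> 1 -> 6 -> 4
Total weight: 5 + 2 + 3 = 10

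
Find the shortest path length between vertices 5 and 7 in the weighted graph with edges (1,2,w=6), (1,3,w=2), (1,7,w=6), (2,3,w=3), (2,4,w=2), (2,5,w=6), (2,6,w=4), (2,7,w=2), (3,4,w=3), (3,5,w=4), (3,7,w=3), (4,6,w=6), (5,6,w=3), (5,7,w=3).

Step 1: Build adjacency list with weights:
  1: 2(w=6), 3(w=2), 7(w=6)
  2: 1(w=6), 3(w=3), 4(w=2), 5(w=6), 6(w=4), 7(w=2)
  3: 1(w=2), 2(w=3), 4(w=3), 5(w=4), 7(w=3)
  4: 2(w=2), 3(w=3), 6(w=6)
  5: 2(w=6), 3(w=4), 6(w=3), 7(w=3)
  6: 2(w=4), 4(w=6), 5(w=3)
  7: 1(w=6), 2(w=2), 3(w=3), 5(w=3)

Step 2: Apply Dijkstra's algorithm from vertex 5:
  Visit vertex 5 (distance=0)
    Update dist[2] = 6
    Update dist[3] = 4
    Update dist[6] = 3
    Update dist[7] = 3
  Visit vertex 6 (distance=3)
    Update dist[4] = 9
  Visit vertex 7 (distance=3)
    Update dist[1] = 9
    Update dist[2] = 5

Step 3: Shortest path: 5 -> 7
Total weight: 3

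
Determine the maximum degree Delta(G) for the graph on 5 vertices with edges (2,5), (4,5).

Step 1: Count edges incident to each vertex:
  deg(1) = 0 (neighbors: none)
  deg(2) = 1 (neighbors: 5)
  deg(3) = 0 (neighbors: none)
  deg(4) = 1 (neighbors: 5)
  deg(5) = 2 (neighbors: 2, 4)

Step 2: Find maximum:
  max(0, 1, 0, 1, 2) = 2 (vertex 5)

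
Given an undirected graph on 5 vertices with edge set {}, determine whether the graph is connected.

Step 1: Build adjacency list from edges:
  1: (none)
  2: (none)
  3: (none)
  4: (none)
  5: (none)

Step 2: Run BFS/DFS from vertex 1:
  Visited: {1}
  Reached 1 of 5 vertices

Step 3: Only 1 of 5 vertices reached. Graph is disconnected.
Connected components: {1}, {2}, {3}, {4}, {5}
Answer: No, the graph is not connected (5 components).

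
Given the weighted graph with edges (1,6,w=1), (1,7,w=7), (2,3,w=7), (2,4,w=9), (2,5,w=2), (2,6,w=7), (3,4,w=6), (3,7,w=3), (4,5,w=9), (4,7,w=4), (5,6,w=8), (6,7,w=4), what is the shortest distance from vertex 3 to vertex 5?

Step 1: Build adjacency list with weights:
  1: 6(w=1), 7(w=7)
  2: 3(w=7), 4(w=9), 5(w=2), 6(w=7)
  3: 2(w=7), 4(w=6), 7(w=3)
  4: 2(w=9), 3(w=6), 5(w=9), 7(w=4)
  5: 2(w=2), 4(w=9), 6(w=8)
  6: 1(w=1), 2(w=7), 5(w=8), 7(w=4)
  7: 1(w=7), 3(w=3), 4(w=4), 6(w=4)

Step 2: Apply Dijkstra's algorithm from vertex 3:
  Visit vertex 3 (distance=0)
    Update dist[2] = 7
    Update dist[4] = 6
    Update dist[7] = 3
  Visit vertex 7 (distance=3)
    Update dist[1] = 10
    Update dist[6] = 7
  Visit vertex 4 (distance=6)
    Update dist[5] = 15
  Visit vertex 2 (distance=7)
    Update dist[5] = 9
  Visit vertex 6 (distance=7)
    Update dist[1] = 8
  Visit vertex 1 (distance=8)
  Visit vertex 5 (distance=9)

Step 3: Shortest path: 3 -> 2 -> 5
Total weight: 7 + 2 = 9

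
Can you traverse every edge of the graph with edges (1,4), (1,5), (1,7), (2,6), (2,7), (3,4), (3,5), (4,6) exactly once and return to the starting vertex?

Step 1: Find the degree of each vertex:
  deg(1) = 3
  deg(2) = 2
  deg(3) = 2
  deg(4) = 3
  deg(5) = 2
  deg(6) = 2
  deg(7) = 2

Step 2: Count vertices with odd degree:
  Odd-degree vertices: 1, 4 (2 total)

Step 3: Apply Euler's theorem:
  - Eulerian circuit exists iff graph is connected and all vertices have even degree
  - Eulerian path exists iff graph is connected and has 0 or 2 odd-degree vertices

Graph is connected with exactly 2 odd-degree vertices (1, 4).
Eulerian path exists (starting and ending at the odd-degree vertices), but no Eulerian circuit.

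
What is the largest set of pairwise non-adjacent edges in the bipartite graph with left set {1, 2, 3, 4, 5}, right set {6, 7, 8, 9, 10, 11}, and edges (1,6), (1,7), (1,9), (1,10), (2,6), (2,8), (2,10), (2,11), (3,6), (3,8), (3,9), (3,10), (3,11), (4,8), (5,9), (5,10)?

Step 1: List the neighbors of each left vertex:
  1: 6, 7, 9, 10
  2: 6, 8, 10, 11
  3: 6, 8, 9, 10, 11
  4: 8
  5: 9, 10

Step 2: Greedily match left vertices, then look for augmenting paths:
  Match 1 -- 6
  Match 2 -- 11
  Match 3 -- 9
  Match 4 -- 8
  Match 5 -- 10
  No augmenting path remains.

Step 3: Verify this is maximum:
  Matching size 5 = min(|L|, |R|) = min(5, 6), which is an upper bound, so this matching is maximum.

Maximum matching: {(1,6), (2,11), (3,9), (4,8), (5,10)}
Size: 5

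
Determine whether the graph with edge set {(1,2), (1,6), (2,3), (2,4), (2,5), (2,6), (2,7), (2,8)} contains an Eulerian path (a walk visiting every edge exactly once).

Step 1: Find the degree of each vertex:
  deg(1) = 2
  deg(2) = 7
  deg(3) = 1
  deg(4) = 1
  deg(5) = 1
  deg(6) = 2
  deg(7) = 1
  deg(8) = 1

Step 2: Count vertices with odd degree:
  Odd-degree vertices: 2, 3, 4, 5, 7, 8 (6 total)

Step 3: Apply Euler's theorem:
  - Eulerian circuit exists iff graph is connected and all vertices have even degree
  - Eulerian path exists iff graph is connected and has 0 or 2 odd-degree vertices

Graph has 6 odd-degree vertices (need 0 or 2).
Neither Eulerian path nor Eulerian circuit exists.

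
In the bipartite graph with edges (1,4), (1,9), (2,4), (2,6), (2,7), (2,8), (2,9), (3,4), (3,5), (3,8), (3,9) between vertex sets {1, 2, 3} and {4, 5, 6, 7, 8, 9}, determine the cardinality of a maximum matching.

Step 1: List the neighbors of each left vertex:
  1: 4, 9
  2: 4, 6, 7, 8, 9
  3: 4, 5, 8, 9

Step 2: Greedily match left vertices, then look for augmenting paths:
  Match 1 -- 4
  Match 2 -- 6
  Match 3 -- 5
  No augmenting path remains.

Step 3: Verify this is maximum:
  Matching size 3 = min(|L|, |R|) = min(3, 6), which is an upper bound, so this matching is maximum.

Maximum matching: {(1,4), (2,6), (3,5)}
Size: 3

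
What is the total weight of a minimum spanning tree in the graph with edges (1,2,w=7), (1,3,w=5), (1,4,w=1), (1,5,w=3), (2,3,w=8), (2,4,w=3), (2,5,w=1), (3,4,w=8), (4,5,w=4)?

Apply Kruskal's algorithm (sort edges by weight, add if no cycle):

Sorted edges by weight:
  (1,4) w=1
  (2,5) w=1
  (1,5) w=3
  (2,4) w=3
  (4,5) w=4
  (1,3) w=5
  (1,2) w=7
  (2,3) w=8
  (3,4) w=8

Add edge (1,4) w=1 -- no cycle. Running total: 1
Add edge (2,5) w=1 -- no cycle. Running total: 2
Add edge (1,5) w=3 -- no cycle. Running total: 5
Skip edge (2,4) w=3 -- would create cycle
Skip edge (4,5) w=4 -- would create cycle
Add edge (1,3) w=5 -- no cycle. Running total: 10

MST edges: (1,4,w=1), (2,5,w=1), (1,5,w=3), (1,3,w=5)
Total MST weight: 1 + 1 + 3 + 5 = 10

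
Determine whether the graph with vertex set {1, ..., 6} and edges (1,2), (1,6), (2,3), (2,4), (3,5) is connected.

Step 1: Build adjacency list from edges:
  1: 2, 6
  2: 1, 3, 4
  3: 2, 5
  4: 2
  5: 3
  6: 1

Step 2: Run BFS/DFS from vertex 1:
  Visited: {1, 2, 6, 3, 4, 5}
  Reached 6 of 6 vertices

Step 3: All 6 vertices reached from vertex 1, so the graph is connected.
Answer: Yes, the graph is connected.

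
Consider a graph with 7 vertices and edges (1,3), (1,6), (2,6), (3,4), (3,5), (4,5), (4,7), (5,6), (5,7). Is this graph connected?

Step 1: Build adjacency list from edges:
  1: 3, 6
  2: 6
  3: 1, 4, 5
  4: 3, 5, 7
  5: 3, 4, 6, 7
  6: 1, 2, 5
  7: 4, 5

Step 2: Run BFS/DFS from vertex 1:
  Visited: {1, 3, 6, 4, 5, 2, 7}
  Reached 7 of 7 vertices

Step 3: All 7 vertices reached from vertex 1, so the graph is connected.
Answer: Yes, the graph is connected.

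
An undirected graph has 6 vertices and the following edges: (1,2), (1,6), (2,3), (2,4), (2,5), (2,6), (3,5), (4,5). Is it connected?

Step 1: Build adjacency list from edges:
  1: 2, 6
  2: 1, 3, 4, 5, 6
  3: 2, 5
  4: 2, 5
  5: 2, 3, 4
  6: 1, 2

Step 2: Run BFS/DFS from vertex 1:
  Visited: {1, 2, 6, 3, 4, 5}
  Reached 6 of 6 vertices

Step 3: All 6 vertices reached from vertex 1, so the graph is connected.
Answer: Yes, the graph is connected.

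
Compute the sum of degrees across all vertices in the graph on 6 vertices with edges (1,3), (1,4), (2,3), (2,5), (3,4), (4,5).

Step 1: Count edges incident to each vertex:
  deg(1) = 2 (neighbors: 3, 4)
  deg(2) = 2 (neighbors: 3, 5)
  deg(3) = 3 (neighbors: 1, 2, 4)
  deg(4) = 3 (neighbors: 1, 3, 5)
  deg(5) = 2 (neighbors: 2, 4)
  deg(6) = 0 (neighbors: none)

Step 2: Sum all degrees:
  2 + 2 + 3 + 3 + 2 + 0 = 12

Verification: sum of degrees = 2 * |E| = 2 * 6 = 12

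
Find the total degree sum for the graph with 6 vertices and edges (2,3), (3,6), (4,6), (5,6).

Step 1: Count edges incident to each vertex:
  deg(1) = 0 (neighbors: none)
  deg(2) = 1 (neighbors: 3)
  deg(3) = 2 (neighbors: 2, 6)
  deg(4) = 1 (neighbors: 6)
  deg(5) = 1 (neighbors: 6)
  deg(6) = 3 (neighbors: 3, 4, 5)

Step 2: Sum all degrees:
  0 + 1 + 2 + 1 + 1 + 3 = 8

Verification: sum of degrees = 2 * |E| = 2 * 4 = 8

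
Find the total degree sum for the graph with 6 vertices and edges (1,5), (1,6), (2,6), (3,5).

Step 1: Count edges incident to each vertex:
  deg(1) = 2 (neighbors: 5, 6)
  deg(2) = 1 (neighbors: 6)
  deg(3) = 1 (neighbors: 5)
  deg(4) = 0 (neighbors: none)
  deg(5) = 2 (neighbors: 1, 3)
  deg(6) = 2 (neighbors: 1, 2)

Step 2: Sum all degrees:
  2 + 1 + 1 + 0 + 2 + 2 = 8

Verification: sum of degrees = 2 * |E| = 2 * 4 = 8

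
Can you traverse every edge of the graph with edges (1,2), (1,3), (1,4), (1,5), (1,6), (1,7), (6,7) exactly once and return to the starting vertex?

Step 1: Find the degree of each vertex:
  deg(1) = 6
  deg(2) = 1
  deg(3) = 1
  deg(4) = 1
  deg(5) = 1
  deg(6) = 2
  deg(7) = 2

Step 2: Count vertices with odd degree:
  Odd-degree vertices: 2, 3, 4, 5 (4 total)

Step 3: Apply Euler's theorem:
  - Eulerian circuit exists iff graph is connected and all vertices have even degree
  - Eulerian path exists iff graph is connected and has 0 or 2 odd-degree vertices

Graph has 4 odd-degree vertices (need 0 or 2).
Neither Eulerian path nor Eulerian circuit exists.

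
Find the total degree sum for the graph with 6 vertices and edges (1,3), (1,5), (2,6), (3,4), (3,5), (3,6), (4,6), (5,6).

Step 1: Count edges incident to each vertex:
  deg(1) = 2 (neighbors: 3, 5)
  deg(2) = 1 (neighbors: 6)
  deg(3) = 4 (neighbors: 1, 4, 5, 6)
  deg(4) = 2 (neighbors: 3, 6)
  deg(5) = 3 (neighbors: 1, 3, 6)
  deg(6) = 4 (neighbors: 2, 3, 4, 5)

Step 2: Sum all degrees:
  2 + 1 + 4 + 2 + 3 + 4 = 16

Verification: sum of degrees = 2 * |E| = 2 * 8 = 16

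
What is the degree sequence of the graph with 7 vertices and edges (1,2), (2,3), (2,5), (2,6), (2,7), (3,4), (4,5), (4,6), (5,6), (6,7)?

Step 1: Count edges incident to each vertex:
  deg(1) = 1 (neighbors: 2)
  deg(2) = 5 (neighbors: 1, 3, 5, 6, 7)
  deg(3) = 2 (neighbors: 2, 4)
  deg(4) = 3 (neighbors: 3, 5, 6)
  deg(5) = 3 (neighbors: 2, 4, 6)
  deg(6) = 4 (neighbors: 2, 4, 5, 7)
  deg(7) = 2 (neighbors: 2, 6)

Step 2: Sort degrees in non-increasing order:
  Degrees: [1, 5, 2, 3, 3, 4, 2] -> sorted: [5, 4, 3, 3, 2, 2, 1]

Degree sequence: [5, 4, 3, 3, 2, 2, 1]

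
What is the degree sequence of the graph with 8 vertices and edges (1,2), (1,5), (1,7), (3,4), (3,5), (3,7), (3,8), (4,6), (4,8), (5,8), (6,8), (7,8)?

Step 1: Count edges incident to each vertex:
  deg(1) = 3 (neighbors: 2, 5, 7)
  deg(2) = 1 (neighbors: 1)
  deg(3) = 4 (neighbors: 4, 5, 7, 8)
  deg(4) = 3 (neighbors: 3, 6, 8)
  deg(5) = 3 (neighbors: 1, 3, 8)
  deg(6) = 2 (neighbors: 4, 8)
  deg(7) = 3 (neighbors: 1, 3, 8)
  deg(8) = 5 (neighbors: 3, 4, 5, 6, 7)

Step 2: Sort degrees in non-increasing order:
  Degrees: [3, 1, 4, 3, 3, 2, 3, 5] -> sorted: [5, 4, 3, 3, 3, 3, 2, 1]

Degree sequence: [5, 4, 3, 3, 3, 3, 2, 1]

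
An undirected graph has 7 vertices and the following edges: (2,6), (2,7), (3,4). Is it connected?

Step 1: Build adjacency list from edges:
  1: (none)
  2: 6, 7
  3: 4
  4: 3
  5: (none)
  6: 2
  7: 2

Step 2: Run BFS/DFS from vertex 1:
  Visited: {1}
  Reached 1 of 7 vertices

Step 3: Only 1 of 7 vertices reached. Graph is disconnected.
Connected components: {1}, {2, 6, 7}, {3, 4}, {5}
Answer: No, the graph is not connected (4 components).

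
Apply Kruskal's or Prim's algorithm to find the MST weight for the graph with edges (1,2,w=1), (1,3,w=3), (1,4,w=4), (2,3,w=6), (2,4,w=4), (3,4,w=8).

Apply Kruskal's algorithm (sort edges by weight, add if no cycle):

Sorted edges by weight:
  (1,2) w=1
  (1,3) w=3
  (1,4) w=4
  (2,4) w=4
  (2,3) w=6
  (3,4) w=8

Add edge (1,2) w=1 -- no cycle. Running total: 1
Add edge (1,3) w=3 -- no cycle. Running total: 4
Add edge (1,4) w=4 -- no cycle. Running total: 8

MST edges: (1,2,w=1), (1,3,w=3), (1,4,w=4)
Total MST weight: 1 + 3 + 4 = 8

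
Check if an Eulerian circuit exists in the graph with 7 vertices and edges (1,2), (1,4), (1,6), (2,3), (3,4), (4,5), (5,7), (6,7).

Step 1: Find the degree of each vertex:
  deg(1) = 3
  deg(2) = 2
  deg(3) = 2
  deg(4) = 3
  deg(5) = 2
  deg(6) = 2
  deg(7) = 2

Step 2: Count vertices with odd degree:
  Odd-degree vertices: 1, 4 (2 total)

Step 3: Apply Euler's theorem:
  - Eulerian circuit exists iff graph is connected and all vertices have even degree
  - Eulerian path exists iff graph is connected and has 0 or 2 odd-degree vertices

Graph is connected with exactly 2 odd-degree vertices (1, 4).
Eulerian path exists (starting and ending at the odd-degree vertices), but no Eulerian circuit.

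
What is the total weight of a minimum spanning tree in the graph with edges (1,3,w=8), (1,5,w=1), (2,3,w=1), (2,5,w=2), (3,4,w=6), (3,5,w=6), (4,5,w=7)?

Apply Kruskal's algorithm (sort edges by weight, add if no cycle):

Sorted edges by weight:
  (1,5) w=1
  (2,3) w=1
  (2,5) w=2
  (3,5) w=6
  (3,4) w=6
  (4,5) w=7
  (1,3) w=8

Add edge (1,5) w=1 -- no cycle. Running total: 1
Add edge (2,3) w=1 -- no cycle. Running total: 2
Add edge (2,5) w=2 -- no cycle. Running total: 4
Skip edge (3,5) w=6 -- would create cycle
Add edge (3,4) w=6 -- no cycle. Running total: 10

MST edges: (1,5,w=1), (2,3,w=1), (2,5,w=2), (3,4,w=6)
Total MST weight: 1 + 1 + 2 + 6 = 10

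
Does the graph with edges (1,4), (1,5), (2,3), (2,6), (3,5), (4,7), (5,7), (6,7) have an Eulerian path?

Step 1: Find the degree of each vertex:
  deg(1) = 2
  deg(2) = 2
  deg(3) = 2
  deg(4) = 2
  deg(5) = 3
  deg(6) = 2
  deg(7) = 3

Step 2: Count vertices with odd degree:
  Odd-degree vertices: 5, 7 (2 total)

Step 3: Apply Euler's theorem:
  - Eulerian circuit exists iff graph is connected and all vertices have even degree
  - Eulerian path exists iff graph is connected and has 0 or 2 odd-degree vertices

Graph is connected with exactly 2 odd-degree vertices (5, 7).
Eulerian path exists (starting and ending at the odd-degree vertices), but no Eulerian circuit.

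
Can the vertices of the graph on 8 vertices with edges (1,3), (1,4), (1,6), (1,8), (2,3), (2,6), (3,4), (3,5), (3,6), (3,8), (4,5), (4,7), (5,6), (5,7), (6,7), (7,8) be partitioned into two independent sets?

Step 1: Attempt 2-coloring using BFS:
  Start at vertex 1, assign color 0
  Color vertex 3 with color 1 (neighbor of 1)
  Color vertex 4 with color 1 (neighbor of 1)
  Color vertex 6 with color 1 (neighbor of 1)
  Color vertex 8 with color 1 (neighbor of 1)
  Color vertex 2 with color 0 (neighbor of 3)

Step 2: Conflict found! Vertices 3 and 4 are adjacent but have the same color.
This means the graph contains an odd cycle.

The graph is NOT bipartite.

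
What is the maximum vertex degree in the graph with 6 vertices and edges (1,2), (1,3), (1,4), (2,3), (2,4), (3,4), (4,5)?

Step 1: Count edges incident to each vertex:
  deg(1) = 3 (neighbors: 2, 3, 4)
  deg(2) = 3 (neighbors: 1, 3, 4)
  deg(3) = 3 (neighbors: 1, 2, 4)
  deg(4) = 4 (neighbors: 1, 2, 3, 5)
  deg(5) = 1 (neighbors: 4)
  deg(6) = 0 (neighbors: none)

Step 2: Find maximum:
  max(3, 3, 3, 4, 1, 0) = 4 (vertex 4)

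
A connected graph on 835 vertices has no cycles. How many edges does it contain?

A tree on n vertices always has exactly n - 1 edges.
For n = 835: edges = 835 - 1 = 834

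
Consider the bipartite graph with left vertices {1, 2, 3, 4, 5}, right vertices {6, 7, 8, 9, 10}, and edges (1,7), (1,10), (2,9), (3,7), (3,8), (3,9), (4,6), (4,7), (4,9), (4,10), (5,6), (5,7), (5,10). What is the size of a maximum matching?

Step 1: List the neighbors of each left vertex:
  1: 7, 10
  2: 9
  3: 7, 8, 9
  4: 6, 7, 9, 10
  5: 6, 7, 10

Step 2: Greedily match left vertices, then look for augmenting paths:
  Match 1 -- 7
  Match 2 -- 9
  Match 3 -- 8
  Match 4 -- 6
  Match 5 -- 10
  No augmenting path remains.

Step 3: Verify this is maximum:
  Matching size 5 = min(|L|, |R|) = min(5, 5), which is an upper bound, so this matching is maximum.

Maximum matching: {(1,7), (2,9), (3,8), (4,6), (5,10)}
Size: 5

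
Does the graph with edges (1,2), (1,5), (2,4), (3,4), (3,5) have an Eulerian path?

Step 1: Find the degree of each vertex:
  deg(1) = 2
  deg(2) = 2
  deg(3) = 2
  deg(4) = 2
  deg(5) = 2

Step 2: Count vertices with odd degree:
  All vertices have even degree (0 odd-degree vertices)

Step 3: Apply Euler's theorem:
  - Eulerian circuit exists iff graph is connected and all vertices have even degree
  - Eulerian path exists iff graph is connected and has 0 or 2 odd-degree vertices

Graph is connected with 0 odd-degree vertices.
Both Eulerian circuit and Eulerian path exist.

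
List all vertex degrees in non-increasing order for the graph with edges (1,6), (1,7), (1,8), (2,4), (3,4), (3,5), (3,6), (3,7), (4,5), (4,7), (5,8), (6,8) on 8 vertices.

Step 1: Count edges incident to each vertex:
  deg(1) = 3 (neighbors: 6, 7, 8)
  deg(2) = 1 (neighbors: 4)
  deg(3) = 4 (neighbors: 4, 5, 6, 7)
  deg(4) = 4 (neighbors: 2, 3, 5, 7)
  deg(5) = 3 (neighbors: 3, 4, 8)
  deg(6) = 3 (neighbors: 1, 3, 8)
  deg(7) = 3 (neighbors: 1, 3, 4)
  deg(8) = 3 (neighbors: 1, 5, 6)

Step 2: Sort degrees in non-increasing order:
  Degrees: [3, 1, 4, 4, 3, 3, 3, 3] -> sorted: [4, 4, 3, 3, 3, 3, 3, 1]

Degree sequence: [4, 4, 3, 3, 3, 3, 3, 1]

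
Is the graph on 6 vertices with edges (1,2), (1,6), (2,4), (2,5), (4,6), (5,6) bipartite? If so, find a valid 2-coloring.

Step 1: Attempt 2-coloring using BFS:
  Start at vertex 1, assign color 0
  Color vertex 2 with color 1 (neighbor of 1)
  Color vertex 6 with color 1 (neighbor of 1)
  Color vertex 4 with color 0 (neighbor of 2)
  Color vertex 5 with color 0 (neighbor of 2)
  Start new component at vertex 3, assign color 0

Step 2: 2-coloring succeeded. No conflicts found.
  Set A (color 0): {1, 3, 4, 5}
  Set B (color 1): {2, 6}

The graph is bipartite with partition {1, 3, 4, 5}, {2, 6}.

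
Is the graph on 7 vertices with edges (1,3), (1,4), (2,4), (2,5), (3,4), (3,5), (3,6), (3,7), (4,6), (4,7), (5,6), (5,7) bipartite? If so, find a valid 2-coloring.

Step 1: Attempt 2-coloring using BFS:
  Start at vertex 1, assign color 0
  Color vertex 3 with color 1 (neighbor of 1)
  Color vertex 4 with color 1 (neighbor of 1)

Step 2: Conflict found! Vertices 3 and 4 are adjacent but have the same color.
This means the graph contains an odd cycle.

The graph is NOT bipartite.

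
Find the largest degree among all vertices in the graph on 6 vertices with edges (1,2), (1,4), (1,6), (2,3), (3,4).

Step 1: Count edges incident to each vertex:
  deg(1) = 3 (neighbors: 2, 4, 6)
  deg(2) = 2 (neighbors: 1, 3)
  deg(3) = 2 (neighbors: 2, 4)
  deg(4) = 2 (neighbors: 1, 3)
  deg(5) = 0 (neighbors: none)
  deg(6) = 1 (neighbors: 1)

Step 2: Find maximum:
  max(3, 2, 2, 2, 0, 1) = 3 (vertex 1)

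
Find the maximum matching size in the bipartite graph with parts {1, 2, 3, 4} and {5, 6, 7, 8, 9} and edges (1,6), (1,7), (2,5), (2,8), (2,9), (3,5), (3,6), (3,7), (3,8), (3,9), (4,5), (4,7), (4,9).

Step 1: List the neighbors of each left vertex:
  1: 6, 7
  2: 5, 8, 9
  3: 5, 6, 7, 8, 9
  4: 5, 7, 9

Step 2: Greedily match left vertices, then look for augmenting paths:
  Match 1 -- 6
  Match 2 -- 5
  Match 3 -- 7
  Match 4 -- 9
  No augmenting path remains.

Step 3: Verify this is maximum:
  Matching size 4 = min(|L|, |R|) = min(4, 5), which is an upper bound, so this matching is maximum.

Maximum matching: {(1,6), (2,5), (3,7), (4,9)}
Size: 4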